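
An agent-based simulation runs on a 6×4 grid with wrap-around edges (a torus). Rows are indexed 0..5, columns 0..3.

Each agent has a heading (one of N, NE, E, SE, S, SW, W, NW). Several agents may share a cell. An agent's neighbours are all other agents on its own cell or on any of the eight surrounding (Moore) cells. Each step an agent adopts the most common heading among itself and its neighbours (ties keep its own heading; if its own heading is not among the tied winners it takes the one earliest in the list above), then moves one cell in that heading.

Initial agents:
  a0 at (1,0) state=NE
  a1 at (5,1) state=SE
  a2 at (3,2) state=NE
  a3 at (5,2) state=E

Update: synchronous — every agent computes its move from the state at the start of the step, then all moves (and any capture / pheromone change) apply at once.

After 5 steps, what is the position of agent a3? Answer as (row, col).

t=1: a0@(0,1):NE a1@(0,2):SE a2@(2,3):NE a3@(5,3):E
t=2: a0@(5,2):NE a1@(1,3):SE a2@(1,0):NE a3@(5,0):E
t=3: a0@(4,3):NE a1@(2,0):SE a2@(0,1):NE a3@(5,1):E
t=4: a0@(3,0):NE a1@(3,1):SE a2@(5,2):NE a3@(5,2):E
t=5: a0@(2,1):NE a1@(4,2):SE a2@(4,3):NE a3@(5,3):E

(5, 3)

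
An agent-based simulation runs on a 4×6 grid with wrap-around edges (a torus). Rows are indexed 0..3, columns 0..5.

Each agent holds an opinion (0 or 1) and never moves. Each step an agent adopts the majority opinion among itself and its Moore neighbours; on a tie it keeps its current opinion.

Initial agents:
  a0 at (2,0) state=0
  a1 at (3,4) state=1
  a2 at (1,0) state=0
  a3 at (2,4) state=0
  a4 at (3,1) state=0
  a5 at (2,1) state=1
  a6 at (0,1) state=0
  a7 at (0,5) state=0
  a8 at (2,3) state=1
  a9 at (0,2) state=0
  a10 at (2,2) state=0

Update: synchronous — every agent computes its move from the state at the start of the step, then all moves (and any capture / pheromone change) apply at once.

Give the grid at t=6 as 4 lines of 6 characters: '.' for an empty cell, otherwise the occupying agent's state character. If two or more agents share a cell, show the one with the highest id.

.00..0
0.....
00011.
.0..1.

t=1: a0@(2,0):0 a1@(3,4):1 a2@(1,0):0 a3@(2,4):1 a4@(3,1):0 a5@(2,1):0 a6@(0,1):0 a7@(0,5):0 a8@(2,3):1 a9@(0,2):0 a10@(2,2):0
t=2: (unchanged — steady state)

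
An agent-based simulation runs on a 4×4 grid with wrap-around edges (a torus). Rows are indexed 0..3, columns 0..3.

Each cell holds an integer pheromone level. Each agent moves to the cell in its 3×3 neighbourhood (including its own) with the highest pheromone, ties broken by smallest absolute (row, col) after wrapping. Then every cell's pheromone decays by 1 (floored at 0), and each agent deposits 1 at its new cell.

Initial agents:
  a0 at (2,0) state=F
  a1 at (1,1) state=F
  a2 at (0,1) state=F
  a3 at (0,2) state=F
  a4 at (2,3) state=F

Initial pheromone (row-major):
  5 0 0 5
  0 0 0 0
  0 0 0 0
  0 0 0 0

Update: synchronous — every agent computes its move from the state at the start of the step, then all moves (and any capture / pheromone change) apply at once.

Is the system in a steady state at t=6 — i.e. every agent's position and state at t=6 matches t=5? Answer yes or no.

yes

t=1: a0@(1,0) a1@(0,0) a2@(0,0) a3@(0,3) a4@(1,0) | pheromone: 6 0 0 5 / 2 0 0 0 / 0 0 0 0 / 0 0 0 0
t=2: a0@(0,0) a1@(0,0) a2@(0,0) a3@(0,0) a4@(0,0) | pheromone: 10 0 0 4 / 1 0 0 0 / 0 0 0 0 / 0 0 0 0
t=3: a0@(0,0) a1@(0,0) a2@(0,0) a3@(0,0) a4@(0,0) | pheromone: 14 0 0 3 / 0 0 0 0 / 0 0 0 0 / 0 0 0 0
t=4: a0@(0,0) a1@(0,0) a2@(0,0) a3@(0,0) a4@(0,0) | pheromone: 18 0 0 2 / 0 0 0 0 / 0 0 0 0 / 0 0 0 0
t=5: a0@(0,0) a1@(0,0) a2@(0,0) a3@(0,0) a4@(0,0) | pheromone: 22 0 0 1 / 0 0 0 0 / 0 0 0 0 / 0 0 0 0
t=6: a0@(0,0) a1@(0,0) a2@(0,0) a3@(0,0) a4@(0,0) | pheromone: 26 0 0 0 / 0 0 0 0 / 0 0 0 0 / 0 0 0 0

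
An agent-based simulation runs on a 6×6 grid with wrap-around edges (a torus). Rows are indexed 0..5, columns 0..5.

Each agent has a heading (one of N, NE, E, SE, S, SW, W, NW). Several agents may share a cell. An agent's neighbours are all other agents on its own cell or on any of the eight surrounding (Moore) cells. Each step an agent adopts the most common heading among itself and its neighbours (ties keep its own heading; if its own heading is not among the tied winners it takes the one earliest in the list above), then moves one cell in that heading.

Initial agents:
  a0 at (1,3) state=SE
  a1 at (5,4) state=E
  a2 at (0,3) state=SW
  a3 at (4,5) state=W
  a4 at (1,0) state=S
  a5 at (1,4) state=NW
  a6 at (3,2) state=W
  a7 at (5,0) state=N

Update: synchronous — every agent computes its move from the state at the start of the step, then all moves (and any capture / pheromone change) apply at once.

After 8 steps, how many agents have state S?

t=1: a0@(2,4):SE a1@(5,5):E a2@(1,2):SW a3@(4,4):W a4@(2,0):S a5@(0,3):NW a6@(3,1):W a7@(4,0):N
t=2: a0@(3,5):SE a1@(5,0):E a2@(2,1):SW a3@(4,3):W a4@(3,0):S a5@(5,2):NW a6@(3,0):W a7@(3,0):N
t=3: a0@(4,0):SE a1@(5,1):E a2@(3,0):SW a3@(4,2):W a4@(4,0):S a5@(4,1):NW a6@(3,5):W a7@(2,0):N
t=4: a0@(5,1):SE a1@(5,2):E a2@(4,5):SW a3@(4,1):W a4@(5,0):S a5@(3,0):NW a6@(3,4):W a7@(1,0):N
t=5: a0@(0,2):SE a1@(5,3):E a2@(5,4):SW a3@(4,0):W a4@(0,0):S a5@(2,5):NW a6@(3,3):W a7@(0,0):N
t=6: a0@(1,3):SE a1@(5,4):E a2@(0,3):SW a3@(4,5):W a4@(1,0):S a5@(1,4):NW a6@(3,2):W a7@(5,0):N
t=7: a0@(2,4):SE a1@(5,5):E a2@(1,2):SW a3@(4,4):W a4@(2,0):S a5@(0,3):NW a6@(3,1):W a7@(4,0):N
t=8: a0@(3,5):SE a1@(5,0):E a2@(2,1):SW a3@(4,3):W a4@(3,0):S a5@(5,2):NW a6@(3,0):W a7@(3,0):N

1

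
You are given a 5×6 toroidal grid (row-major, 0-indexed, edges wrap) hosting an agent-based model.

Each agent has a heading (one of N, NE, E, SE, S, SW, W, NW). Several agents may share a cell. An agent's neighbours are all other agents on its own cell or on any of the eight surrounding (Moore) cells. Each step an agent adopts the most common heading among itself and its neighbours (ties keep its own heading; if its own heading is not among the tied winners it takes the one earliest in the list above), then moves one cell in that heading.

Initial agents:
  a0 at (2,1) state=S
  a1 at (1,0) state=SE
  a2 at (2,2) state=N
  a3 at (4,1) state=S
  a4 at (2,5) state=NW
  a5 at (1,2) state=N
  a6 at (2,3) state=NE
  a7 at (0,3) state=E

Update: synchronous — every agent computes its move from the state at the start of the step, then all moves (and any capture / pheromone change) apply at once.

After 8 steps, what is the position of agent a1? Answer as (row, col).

t=1: a0@(1,1):N a1@(2,1):SE a2@(1,2):N a3@(0,1):S a4@(1,4):NW a5@(0,2):N a6@(1,3):N a7@(0,4):E
t=2: a0@(0,1):N a1@(1,1):N a2@(0,2):N a3@(4,1):N a4@(0,3):NW a5@(4,2):N a6@(0,3):N a7@(0,5):E
t=3: a0@(4,1):N a1@(0,1):N a2@(4,2):N a3@(3,1):N a4@(4,3):N a5@(3,2):N a6@(4,3):N a7@(0,0):E
t=4: a0@(3,1):N a1@(4,1):N a2@(3,2):N a3@(2,1):N a4@(3,3):N a5@(2,2):N a6@(3,3):N a7@(4,0):N
t=5: a0@(2,1):N a1@(3,1):N a2@(2,2):N a3@(1,1):N a4@(2,3):N a5@(1,2):N a6@(2,3):N a7@(3,0):N
t=6: a0@(1,1):N a1@(2,1):N a2@(1,2):N a3@(0,1):N a4@(1,3):N a5@(0,2):N a6@(1,3):N a7@(2,0):N
t=7: a0@(0,1):N a1@(1,1):N a2@(0,2):N a3@(4,1):N a4@(0,3):N a5@(4,2):N a6@(0,3):N a7@(1,0):N
t=8: a0@(4,1):N a1@(0,1):N a2@(4,2):N a3@(3,1):N a4@(4,3):N a5@(3,2):N a6@(4,3):N a7@(0,0):N

(0, 1)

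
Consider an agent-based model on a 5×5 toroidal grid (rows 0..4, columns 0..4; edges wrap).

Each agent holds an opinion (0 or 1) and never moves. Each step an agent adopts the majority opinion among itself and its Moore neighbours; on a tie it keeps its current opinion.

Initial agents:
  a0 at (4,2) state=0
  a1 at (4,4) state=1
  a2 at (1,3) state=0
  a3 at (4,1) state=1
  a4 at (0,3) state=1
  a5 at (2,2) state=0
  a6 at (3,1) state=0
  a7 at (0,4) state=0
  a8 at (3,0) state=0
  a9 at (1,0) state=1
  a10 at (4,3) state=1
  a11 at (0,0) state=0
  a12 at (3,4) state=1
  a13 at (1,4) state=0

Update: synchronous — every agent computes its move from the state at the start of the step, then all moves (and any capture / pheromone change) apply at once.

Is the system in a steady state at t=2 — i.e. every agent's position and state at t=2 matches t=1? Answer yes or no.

t=1: a0@(4,2):1 a1@(4,4):1 a2@(1,3):0 a3@(4,1):0 a4@(0,3):0 a5@(2,2):0 a6@(3,1):0 a7@(0,4):0 a8@(3,0):1 a9@(1,0):0 a10@(4,3):1 a11@(0,0):0 a12@(3,4):1 a13@(1,4):0
t=2: a0@(4,2):0 a1@(4,4):1 a2@(1,3):0 a3@(4,1):0 a4@(0,3):0 a5@(2,2):0 a6@(3,1):0 a7@(0,4):0 a8@(3,0):1 a9@(1,0):0 a10@(4,3):1 a11@(0,0):0 a12@(3,4):1 a13@(1,4):0

no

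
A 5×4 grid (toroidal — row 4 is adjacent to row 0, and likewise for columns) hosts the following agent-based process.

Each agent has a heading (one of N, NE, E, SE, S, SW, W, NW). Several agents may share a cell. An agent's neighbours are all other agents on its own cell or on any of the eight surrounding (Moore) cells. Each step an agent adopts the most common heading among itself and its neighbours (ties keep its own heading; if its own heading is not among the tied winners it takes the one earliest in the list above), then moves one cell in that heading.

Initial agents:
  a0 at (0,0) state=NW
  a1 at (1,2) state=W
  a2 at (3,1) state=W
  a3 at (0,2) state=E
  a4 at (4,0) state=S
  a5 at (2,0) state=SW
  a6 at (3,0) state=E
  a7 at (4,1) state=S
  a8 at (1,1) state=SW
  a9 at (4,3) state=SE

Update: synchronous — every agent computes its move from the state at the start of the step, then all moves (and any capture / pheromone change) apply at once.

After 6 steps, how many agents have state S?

t=1: a0@(1,0):S a1@(1,1):W a2@(4,1):S a3@(0,3):E a4@(0,0):S a5@(3,3):SW a6@(4,0):S a7@(0,1):S a8@(2,0):SW a9@(4,0):E
t=2: a0@(2,0):S a1@(2,1):S a2@(0,1):S a3@(1,3):S a4@(1,0):S a5@(4,2):SW a6@(0,0):S a7@(1,1):S a8@(3,3):SW a9@(0,0):S
t=3: a0@(3,0):S a1@(3,1):S a2@(1,1):S a3@(2,3):S a4@(2,0):S a5@(0,1):SW a6@(1,0):S a7@(2,1):S a8@(4,2):SW a9@(1,0):S
t=4: a0@(4,0):S a1@(4,1):S a2@(2,1):S a3@(3,3):S a4@(3,0):S a5@(1,1):S a6@(2,0):S a7@(3,1):S a8@(0,1):SW a9@(2,0):S
t=5: a0@(0,0):S a1@(0,1):S a2@(3,1):S a3@(4,3):S a4@(4,0):S a5@(2,1):S a6@(3,0):S a7@(4,1):S a8@(1,1):S a9@(3,0):S
t=6: a0@(1,0):S a1@(1,1):S a2@(4,1):S a3@(0,3):S a4@(0,0):S a5@(3,1):S a6@(4,0):S a7@(0,1):S a8@(2,1):S a9@(4,0):S

10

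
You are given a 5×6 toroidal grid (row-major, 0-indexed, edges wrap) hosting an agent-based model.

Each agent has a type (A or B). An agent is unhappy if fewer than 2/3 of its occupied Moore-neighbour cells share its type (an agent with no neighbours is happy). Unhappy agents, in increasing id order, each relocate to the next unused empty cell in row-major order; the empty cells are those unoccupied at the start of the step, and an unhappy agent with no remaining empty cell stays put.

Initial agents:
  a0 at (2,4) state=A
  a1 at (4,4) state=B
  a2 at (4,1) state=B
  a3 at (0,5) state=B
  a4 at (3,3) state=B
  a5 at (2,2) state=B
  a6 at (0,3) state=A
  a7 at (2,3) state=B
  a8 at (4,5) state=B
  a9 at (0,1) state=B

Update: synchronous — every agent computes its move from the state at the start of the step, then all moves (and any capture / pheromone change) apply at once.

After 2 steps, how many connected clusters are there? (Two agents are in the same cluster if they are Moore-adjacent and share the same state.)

t=1: a0@(0,0):A a1@(4,4):B a2@(4,1):B a3@(0,5):B a4@(3,3):B a5@(2,2):B a6@(0,2):A a7@(2,3):B a8@(4,5):B a9@(0,1):B
t=2: a0@(0,3):A a1@(4,4):B a2@(0,4):B a3@(0,5):B a4@(3,3):B a5@(2,2):B a6@(1,0):A a7@(2,3):B a8@(4,5):B a9@(1,1):B

3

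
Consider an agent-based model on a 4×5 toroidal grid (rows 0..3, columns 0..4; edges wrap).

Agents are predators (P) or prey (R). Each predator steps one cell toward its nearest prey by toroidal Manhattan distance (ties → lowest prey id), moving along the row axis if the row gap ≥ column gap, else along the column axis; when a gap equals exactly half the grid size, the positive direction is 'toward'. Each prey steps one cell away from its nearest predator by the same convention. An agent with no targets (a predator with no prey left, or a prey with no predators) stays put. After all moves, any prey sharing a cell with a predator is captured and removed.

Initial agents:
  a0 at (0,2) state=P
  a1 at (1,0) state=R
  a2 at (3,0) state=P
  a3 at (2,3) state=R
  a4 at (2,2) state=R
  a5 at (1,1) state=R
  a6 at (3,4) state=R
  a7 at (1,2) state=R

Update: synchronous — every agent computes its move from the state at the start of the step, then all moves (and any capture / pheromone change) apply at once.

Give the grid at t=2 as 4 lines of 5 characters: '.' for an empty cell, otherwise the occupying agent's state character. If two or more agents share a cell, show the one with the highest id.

t=1: a0@(1,2):P a1@(0,0):R a2@(3,4):P a3@(1,3):R a5@(2,1):R a6@(3,3):R a7@(2,2):R
t=2: a0@(1,3):P a1@(1,0):R a2@(3,3):P a3@(1,4):R a5@(3,1):R a6@(3,2):R a7@(3,2):R

.....
R..PR
.....
.RRP.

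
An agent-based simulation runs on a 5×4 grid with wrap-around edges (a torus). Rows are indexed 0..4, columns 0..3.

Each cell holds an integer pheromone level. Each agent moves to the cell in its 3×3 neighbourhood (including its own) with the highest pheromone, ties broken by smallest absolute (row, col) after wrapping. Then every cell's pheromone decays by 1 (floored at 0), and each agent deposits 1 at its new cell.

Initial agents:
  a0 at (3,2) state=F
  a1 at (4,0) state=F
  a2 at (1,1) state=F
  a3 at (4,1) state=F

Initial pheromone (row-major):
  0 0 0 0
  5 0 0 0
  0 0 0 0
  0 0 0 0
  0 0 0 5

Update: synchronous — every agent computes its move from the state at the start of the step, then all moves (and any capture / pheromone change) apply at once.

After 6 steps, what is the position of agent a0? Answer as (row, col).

t=1: a0@(4,3) a1@(4,3) a2@(1,0) a3@(0,0) | pheromone: 1 0 0 0 / 5 0 0 0 / 0 0 0 0 / 0 0 0 0 / 0 0 0 6
t=2: a0@(4,3) a1@(4,3) a2@(1,0) a3@(4,3) | pheromone: 0 0 0 0 / 5 0 0 0 / 0 0 0 0 / 0 0 0 0 / 0 0 0 8
t=3: a0@(4,3) a1@(4,3) a2@(1,0) a3@(4,3) | pheromone: 0 0 0 0 / 5 0 0 0 / 0 0 0 0 / 0 0 0 0 / 0 0 0 10
t=4: a0@(4,3) a1@(4,3) a2@(1,0) a3@(4,3) | pheromone: 0 0 0 0 / 5 0 0 0 / 0 0 0 0 / 0 0 0 0 / 0 0 0 12
t=5: a0@(4,3) a1@(4,3) a2@(1,0) a3@(4,3) | pheromone: 0 0 0 0 / 5 0 0 0 / 0 0 0 0 / 0 0 0 0 / 0 0 0 14
t=6: a0@(4,3) a1@(4,3) a2@(1,0) a3@(4,3) | pheromone: 0 0 0 0 / 5 0 0 0 / 0 0 0 0 / 0 0 0 0 / 0 0 0 16

(4, 3)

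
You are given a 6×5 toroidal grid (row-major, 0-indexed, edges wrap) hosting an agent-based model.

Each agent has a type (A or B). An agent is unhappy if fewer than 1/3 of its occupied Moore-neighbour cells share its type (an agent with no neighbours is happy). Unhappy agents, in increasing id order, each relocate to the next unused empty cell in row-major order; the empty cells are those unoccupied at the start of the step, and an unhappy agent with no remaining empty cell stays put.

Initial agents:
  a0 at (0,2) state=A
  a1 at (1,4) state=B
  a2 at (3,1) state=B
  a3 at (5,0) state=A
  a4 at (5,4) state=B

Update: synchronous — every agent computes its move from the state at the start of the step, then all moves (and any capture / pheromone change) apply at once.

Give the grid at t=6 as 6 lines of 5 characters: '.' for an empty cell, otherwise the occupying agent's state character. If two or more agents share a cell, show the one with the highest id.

.B.AA
..B..
.....
.B...
.....
.....

t=1: a0@(0,2):A a1@(1,4):B a2@(3,1):B a3@(0,0):A a4@(0,1):B
t=2: a0@(0,3):A a1@(0,4):B a2@(3,1):B a3@(1,0):A a4@(1,1):B
t=3: a0@(0,0):A a1@(0,1):B a2@(3,1):B a3@(0,2):A a4@(1,2):B
t=4: a0@(0,3):A a1@(0,1):B a2@(3,1):B a3@(0,4):A a4@(1,2):B
t=5: (unchanged — steady state)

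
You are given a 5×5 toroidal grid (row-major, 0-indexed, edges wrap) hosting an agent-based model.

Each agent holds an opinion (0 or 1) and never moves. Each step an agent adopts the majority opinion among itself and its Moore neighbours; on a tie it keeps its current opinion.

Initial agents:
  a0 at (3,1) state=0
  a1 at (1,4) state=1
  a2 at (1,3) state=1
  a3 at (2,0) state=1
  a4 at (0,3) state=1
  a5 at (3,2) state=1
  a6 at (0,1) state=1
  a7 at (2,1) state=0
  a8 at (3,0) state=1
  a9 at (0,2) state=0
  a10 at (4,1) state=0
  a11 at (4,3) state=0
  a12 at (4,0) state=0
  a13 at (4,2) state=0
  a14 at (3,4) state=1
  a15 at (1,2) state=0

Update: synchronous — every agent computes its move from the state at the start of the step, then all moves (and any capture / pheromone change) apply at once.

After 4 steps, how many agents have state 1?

t=1: a0@(3,1):0 a1@(1,4):1 a2@(1,3):1 a3@(2,0):1 a4@(0,3):0 a5@(3,2):0 a6@(0,1):0 a7@(2,1):0 a8@(3,0):0 a9@(0,2):0 a10@(4,1):0 a11@(4,3):0 a12@(4,0):0 a13@(4,2):0 a14@(3,4):1 a15@(1,2):0
t=2: a0@(3,1):0 a1@(1,4):1 a2@(1,3):0 a3@(2,0):1 a4@(0,3):0 a5@(3,2):0 a6@(0,1):0 a7@(2,1):0 a8@(3,0):0 a9@(0,2):0 a10@(4,1):0 a11@(4,3):0 a12@(4,0):0 a13@(4,2):0 a14@(3,4):0 a15@(1,2):0
t=3: a0@(3,1):0 a1@(1,4):1 a2@(1,3):0 a3@(2,0):0 a4@(0,3):0 a5@(3,2):0 a6@(0,1):0 a7@(2,1):0 a8@(3,0):0 a9@(0,2):0 a10@(4,1):0 a11@(4,3):0 a12@(4,0):0 a13@(4,2):0 a14@(3,4):0 a15@(1,2):0
t=4: a0@(3,1):0 a1@(1,4):0 a2@(1,3):0 a3@(2,0):0 a4@(0,3):0 a5@(3,2):0 a6@(0,1):0 a7@(2,1):0 a8@(3,0):0 a9@(0,2):0 a10@(4,1):0 a11@(4,3):0 a12@(4,0):0 a13@(4,2):0 a14@(3,4):0 a15@(1,2):0

0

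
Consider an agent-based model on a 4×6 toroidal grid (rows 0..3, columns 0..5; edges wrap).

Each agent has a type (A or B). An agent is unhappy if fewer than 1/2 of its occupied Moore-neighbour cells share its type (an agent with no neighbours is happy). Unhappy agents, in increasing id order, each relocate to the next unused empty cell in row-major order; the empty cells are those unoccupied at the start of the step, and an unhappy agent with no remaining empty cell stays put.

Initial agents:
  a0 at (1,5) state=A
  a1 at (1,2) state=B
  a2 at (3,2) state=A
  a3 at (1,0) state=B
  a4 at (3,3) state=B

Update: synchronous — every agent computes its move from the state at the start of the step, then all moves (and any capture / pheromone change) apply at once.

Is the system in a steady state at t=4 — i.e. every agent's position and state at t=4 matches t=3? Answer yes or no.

no

t=1: a0@(0,0):A a1@(1,2):B a2@(0,1):A a3@(0,2):B a4@(0,3):B
t=2: a0@(0,0):A a1@(1,2):B a2@(0,4):A a3@(0,2):B a4@(0,3):B
t=3: a0@(0,0):A a1@(1,2):B a2@(0,1):A a3@(0,2):B a4@(0,3):B
t=4: a0@(0,0):A a1@(1,2):B a2@(0,4):A a3@(0,2):B a4@(0,3):B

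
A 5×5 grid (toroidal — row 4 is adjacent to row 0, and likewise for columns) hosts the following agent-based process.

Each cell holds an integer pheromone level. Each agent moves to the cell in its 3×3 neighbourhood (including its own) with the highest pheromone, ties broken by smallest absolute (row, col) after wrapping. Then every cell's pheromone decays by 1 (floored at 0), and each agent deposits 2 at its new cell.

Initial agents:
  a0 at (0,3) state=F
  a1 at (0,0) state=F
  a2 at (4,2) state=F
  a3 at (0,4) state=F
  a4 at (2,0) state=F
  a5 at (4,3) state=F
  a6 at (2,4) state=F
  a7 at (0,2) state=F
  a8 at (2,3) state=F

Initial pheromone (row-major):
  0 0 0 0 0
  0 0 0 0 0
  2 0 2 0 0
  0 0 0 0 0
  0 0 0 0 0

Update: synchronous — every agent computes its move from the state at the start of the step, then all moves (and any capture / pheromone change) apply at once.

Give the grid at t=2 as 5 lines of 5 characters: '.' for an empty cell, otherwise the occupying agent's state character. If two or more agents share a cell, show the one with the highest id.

t=1: a0@(0,2) a1@(0,0) a2@(0,1) a3@(0,0) a4@(2,0) a5@(0,2) a6@(2,0) a7@(0,1) a8@(2,2) | pheromone: 4 4 4 0 0 / 0 0 0 0 0 / 5 0 3 0 0 / 0 0 0 0 0 / 0 0 0 0 0
t=2: a0@(0,1) a1@(0,0) a2@(0,0) a3@(0,0) a4@(2,0) a5@(0,1) a6@(2,0) a7@(0,0) a8@(2,2) | pheromone: 11 7 3 0 0 / 0 0 0 0 0 / 8 0 4 0 0 / 0 0 0 0 0 / 0 0 0 0 0

FF...
.....
F.F..
.....
.....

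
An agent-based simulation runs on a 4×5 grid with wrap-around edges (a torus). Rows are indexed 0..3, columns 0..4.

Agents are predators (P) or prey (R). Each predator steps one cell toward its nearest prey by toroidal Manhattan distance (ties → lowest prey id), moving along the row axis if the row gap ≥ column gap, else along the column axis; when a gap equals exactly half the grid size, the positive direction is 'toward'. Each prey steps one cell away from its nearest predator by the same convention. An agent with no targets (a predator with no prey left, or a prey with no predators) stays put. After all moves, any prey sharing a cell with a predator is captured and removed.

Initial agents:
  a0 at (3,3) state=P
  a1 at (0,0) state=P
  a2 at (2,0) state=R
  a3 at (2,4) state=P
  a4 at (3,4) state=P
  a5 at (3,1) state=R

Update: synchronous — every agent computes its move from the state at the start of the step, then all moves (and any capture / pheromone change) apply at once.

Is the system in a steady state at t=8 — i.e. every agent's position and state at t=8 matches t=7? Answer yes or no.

yes

t=1: a0@(3,2):P a1@(1,0):P a2@(2,1):R a3@(2,0):P a4@(2,4):P a5@(3,0):R
t=2: a0@(2,2):P a1@(2,0):P a3@(2,1):P a4@(2,0):P a5@(0,0):R
t=3: a0@(3,2):P a1@(3,0):P a3@(3,1):P a4@(3,0):P
t=4: (unchanged — steady state)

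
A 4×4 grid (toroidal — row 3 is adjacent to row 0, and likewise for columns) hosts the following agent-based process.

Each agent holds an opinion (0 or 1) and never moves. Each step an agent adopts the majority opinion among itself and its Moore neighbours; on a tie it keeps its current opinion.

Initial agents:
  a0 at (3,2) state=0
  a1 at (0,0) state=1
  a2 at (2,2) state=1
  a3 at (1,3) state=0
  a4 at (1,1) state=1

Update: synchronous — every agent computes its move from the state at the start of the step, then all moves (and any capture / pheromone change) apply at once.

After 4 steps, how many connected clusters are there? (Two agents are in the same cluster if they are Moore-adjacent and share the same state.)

t=1: a0@(3,2):0 a1@(0,0):1 a2@(2,2):1 a3@(1,3):1 a4@(1,1):1
t=2: (unchanged — steady state)

2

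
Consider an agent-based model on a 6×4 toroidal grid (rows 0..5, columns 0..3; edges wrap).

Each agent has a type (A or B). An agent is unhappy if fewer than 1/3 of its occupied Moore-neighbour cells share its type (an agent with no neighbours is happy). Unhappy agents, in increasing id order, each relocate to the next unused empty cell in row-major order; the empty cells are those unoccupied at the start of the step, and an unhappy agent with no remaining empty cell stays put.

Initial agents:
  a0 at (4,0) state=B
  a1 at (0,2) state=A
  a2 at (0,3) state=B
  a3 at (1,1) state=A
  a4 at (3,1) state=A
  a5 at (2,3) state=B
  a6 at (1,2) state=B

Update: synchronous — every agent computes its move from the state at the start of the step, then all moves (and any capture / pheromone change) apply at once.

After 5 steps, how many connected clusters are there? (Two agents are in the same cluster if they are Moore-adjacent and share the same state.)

t=1: a0@(0,0):B a1@(0,2):A a2@(0,3):B a3@(1,1):A a4@(0,1):A a5@(2,3):B a6@(1,2):B
t=2: (unchanged — steady state)

2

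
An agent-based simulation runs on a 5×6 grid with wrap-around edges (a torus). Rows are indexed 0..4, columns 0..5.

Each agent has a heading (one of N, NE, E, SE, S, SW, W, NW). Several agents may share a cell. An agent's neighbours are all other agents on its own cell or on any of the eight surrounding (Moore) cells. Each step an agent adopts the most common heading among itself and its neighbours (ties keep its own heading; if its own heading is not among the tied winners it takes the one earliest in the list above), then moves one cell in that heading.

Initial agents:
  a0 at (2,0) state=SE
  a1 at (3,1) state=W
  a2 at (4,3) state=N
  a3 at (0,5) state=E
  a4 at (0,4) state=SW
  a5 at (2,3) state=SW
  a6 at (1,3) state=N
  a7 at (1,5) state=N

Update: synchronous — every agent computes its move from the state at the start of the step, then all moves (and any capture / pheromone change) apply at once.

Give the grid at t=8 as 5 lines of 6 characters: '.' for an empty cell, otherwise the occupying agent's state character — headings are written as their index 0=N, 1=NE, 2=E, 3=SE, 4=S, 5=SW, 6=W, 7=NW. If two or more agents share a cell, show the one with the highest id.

t=1: a0@(3,1):SE a1@(3,0):W a2@(3,3):N a3@(0,0):E a4@(4,4):N a5@(3,2):SW a6@(2,2):SW a7@(0,5):N
t=2: a0@(4,0):SW a1@(3,5):W a2@(2,3):N a3@(0,1):E a4@(3,4):N a5@(4,1):SW a6@(3,1):SW a7@(4,5):N
t=3: a0@(0,5):SW a1@(2,5):N a2@(1,3):N a3@(1,0):SW a4@(2,4):N a5@(0,0):SW a6@(4,0):SW a7@(3,5):N
t=4: a0@(1,4):SW a1@(1,5):N a2@(0,3):N a3@(2,5):SW a4@(1,4):N a5@(1,5):SW a6@(0,5):SW a7@(2,5):N
t=5: a0@(2,3):SW a1@(2,4):SW a2@(4,3):N a3@(3,4):SW a4@(0,4):N a5@(2,4):SW a6@(1,4):SW a7@(1,5):N
t=6: a0@(3,2):SW a1@(3,3):SW a2@(3,3):N a3@(4,3):SW a4@(4,4):N a5@(3,3):SW a6@(2,3):SW a7@(2,4):SW
t=7: a0@(4,1):SW a1@(4,2):SW a2@(4,2):SW a3@(0,2):SW a4@(0,3):SW a5@(4,2):SW a6@(3,2):SW a7@(3,3):SW
t=8: a0@(0,0):SW a1@(0,1):SW a2@(0,1):SW a3@(1,1):SW a4@(1,2):SW a5@(0,1):SW a6@(4,1):SW a7@(4,2):SW

55....
.55...
......
......
.55...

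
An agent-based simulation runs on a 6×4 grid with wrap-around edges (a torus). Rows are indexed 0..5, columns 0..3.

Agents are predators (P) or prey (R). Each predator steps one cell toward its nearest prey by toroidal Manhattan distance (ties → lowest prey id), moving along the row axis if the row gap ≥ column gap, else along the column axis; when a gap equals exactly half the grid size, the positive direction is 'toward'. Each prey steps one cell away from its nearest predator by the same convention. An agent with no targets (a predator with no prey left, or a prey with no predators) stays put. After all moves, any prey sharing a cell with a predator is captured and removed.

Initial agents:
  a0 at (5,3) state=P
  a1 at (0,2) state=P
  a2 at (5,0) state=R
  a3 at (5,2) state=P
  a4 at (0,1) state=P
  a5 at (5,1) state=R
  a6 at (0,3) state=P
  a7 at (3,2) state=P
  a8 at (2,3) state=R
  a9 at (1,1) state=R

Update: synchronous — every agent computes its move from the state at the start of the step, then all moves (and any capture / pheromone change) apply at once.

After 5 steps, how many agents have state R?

0

t=1: a0@(5,0):P a1@(5,2):P a3@(5,1):P a4@(5,1):P a6@(5,3):P a7@(2,2):P a8@(3,3):R a9@(2,1):R
t=2: a0@(4,0):P a1@(4,2):P a3@(0,1):P a4@(0,1):P a6@(4,3):P a7@(2,1):P a8@(2,3):R a9@(2,0):R
t=3: a0@(3,0):P a1@(3,2):P a3@(1,1):P a4@(1,1):P a6@(3,3):P a7@(2,0):P a8@(1,3):R a9@(2,3):R
t=4: a0@(2,0):P a1@(2,2):P a3@(1,2):P a4@(1,2):P a6@(2,3):P a7@(2,3):P a9@(1,3):R
t=5: a0@(1,0):P a1@(1,2):P a3@(1,3):P a4@(1,3):P a6@(1,3):P a7@(1,3):P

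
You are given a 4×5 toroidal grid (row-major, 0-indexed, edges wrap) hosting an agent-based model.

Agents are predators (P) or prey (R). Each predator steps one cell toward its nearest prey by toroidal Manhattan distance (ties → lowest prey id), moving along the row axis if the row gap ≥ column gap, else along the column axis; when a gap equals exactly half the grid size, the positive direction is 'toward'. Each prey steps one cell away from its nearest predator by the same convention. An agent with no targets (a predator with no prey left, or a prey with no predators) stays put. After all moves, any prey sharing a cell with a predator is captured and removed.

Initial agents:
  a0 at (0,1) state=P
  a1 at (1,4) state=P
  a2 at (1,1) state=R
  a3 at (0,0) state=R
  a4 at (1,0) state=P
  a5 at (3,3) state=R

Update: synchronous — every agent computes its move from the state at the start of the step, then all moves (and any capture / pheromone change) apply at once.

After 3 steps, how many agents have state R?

3

t=1: a0@(1,1):P a1@(1,0):P a2@(2,1):R a3@(0,4):R a4@(1,1):P a5@(3,4):R
t=2: a0@(2,1):P a1@(2,0):P a2@(3,1):R a3@(3,4):R a4@(2,1):P a5@(2,4):R
t=3: a0@(3,1):P a1@(2,4):P a2@(0,1):R a3@(0,4):R a4@(3,1):P a5@(2,3):R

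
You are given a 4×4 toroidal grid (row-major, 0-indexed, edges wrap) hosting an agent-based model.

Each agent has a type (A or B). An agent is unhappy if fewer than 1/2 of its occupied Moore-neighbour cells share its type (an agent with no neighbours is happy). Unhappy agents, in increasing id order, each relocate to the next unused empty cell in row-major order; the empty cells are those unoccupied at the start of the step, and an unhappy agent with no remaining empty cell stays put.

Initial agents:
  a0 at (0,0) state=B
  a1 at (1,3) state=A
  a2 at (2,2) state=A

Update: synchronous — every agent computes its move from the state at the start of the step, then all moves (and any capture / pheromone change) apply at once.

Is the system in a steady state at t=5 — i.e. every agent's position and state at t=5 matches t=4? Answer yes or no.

t=1: a0@(0,1):B a1@(1,3):A a2@(2,2):A
t=2: (unchanged — steady state)

yes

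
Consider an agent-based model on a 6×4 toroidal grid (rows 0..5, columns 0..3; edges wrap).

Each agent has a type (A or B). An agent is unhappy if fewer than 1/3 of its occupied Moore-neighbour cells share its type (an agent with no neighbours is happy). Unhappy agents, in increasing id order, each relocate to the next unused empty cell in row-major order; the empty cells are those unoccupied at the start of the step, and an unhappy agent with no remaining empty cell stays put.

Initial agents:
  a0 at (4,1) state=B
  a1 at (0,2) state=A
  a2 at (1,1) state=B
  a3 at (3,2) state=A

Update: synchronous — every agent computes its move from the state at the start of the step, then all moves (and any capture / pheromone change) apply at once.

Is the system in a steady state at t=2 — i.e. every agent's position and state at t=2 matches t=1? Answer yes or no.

yes

t=1: a0@(0,0):B a1@(0,1):A a2@(0,3):B a3@(1,0):A
t=2: (unchanged — steady state)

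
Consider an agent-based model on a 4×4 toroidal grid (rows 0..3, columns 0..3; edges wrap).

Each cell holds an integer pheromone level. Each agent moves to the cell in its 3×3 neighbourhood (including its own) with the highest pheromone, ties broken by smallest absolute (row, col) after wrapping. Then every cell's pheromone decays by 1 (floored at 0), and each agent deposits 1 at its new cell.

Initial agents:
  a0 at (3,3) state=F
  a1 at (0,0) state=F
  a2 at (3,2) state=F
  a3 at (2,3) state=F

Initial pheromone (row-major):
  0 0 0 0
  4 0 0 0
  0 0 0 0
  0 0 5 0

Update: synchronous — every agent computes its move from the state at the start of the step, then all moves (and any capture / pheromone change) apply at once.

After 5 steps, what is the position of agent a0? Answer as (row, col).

(3, 2)

t=1: a0@(3,2) a1@(1,0) a2@(3,2) a3@(3,2) | pheromone: 0 0 0 0 / 4 0 0 0 / 0 0 0 0 / 0 0 7 0
t=2: a0@(3,2) a1@(1,0) a2@(3,2) a3@(3,2) | pheromone: 0 0 0 0 / 4 0 0 0 / 0 0 0 0 / 0 0 9 0
t=3: a0@(3,2) a1@(1,0) a2@(3,2) a3@(3,2) | pheromone: 0 0 0 0 / 4 0 0 0 / 0 0 0 0 / 0 0 11 0
t=4: a0@(3,2) a1@(1,0) a2@(3,2) a3@(3,2) | pheromone: 0 0 0 0 / 4 0 0 0 / 0 0 0 0 / 0 0 13 0
t=5: a0@(3,2) a1@(1,0) a2@(3,2) a3@(3,2) | pheromone: 0 0 0 0 / 4 0 0 0 / 0 0 0 0 / 0 0 15 0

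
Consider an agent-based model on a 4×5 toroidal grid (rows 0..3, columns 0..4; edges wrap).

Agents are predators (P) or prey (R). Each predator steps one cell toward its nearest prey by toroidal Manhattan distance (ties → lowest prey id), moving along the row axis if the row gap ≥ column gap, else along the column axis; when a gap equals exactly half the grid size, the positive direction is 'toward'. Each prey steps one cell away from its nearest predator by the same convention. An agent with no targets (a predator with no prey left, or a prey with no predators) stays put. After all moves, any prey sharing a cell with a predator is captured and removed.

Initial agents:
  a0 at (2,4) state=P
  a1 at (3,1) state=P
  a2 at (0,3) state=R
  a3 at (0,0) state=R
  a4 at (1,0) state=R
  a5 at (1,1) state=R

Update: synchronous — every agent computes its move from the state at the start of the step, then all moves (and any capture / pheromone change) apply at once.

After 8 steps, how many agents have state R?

t=1: a0@(1,4):P a1@(0,1):P a2@(3,3):R a3@(1,0):R a4@(0,0):R
t=2: a0@(1,0):P a1@(0,0):P a2@(2,3):R a3@(1,1):R a4@(0,4):R
t=3: a0@(1,1):P a1@(0,4):P a2@(2,2):R a3@(1,2):R a4@(0,3):R
t=4: a0@(1,2):P a1@(0,3):P a2@(3,2):R a3@(1,3):R a4@(0,2):R
t=5: a0@(1,3):P a1@(1,3):P a2@(2,2):R a3@(1,4):R a4@(3,2):R
t=6: a0@(1,4):P a1@(1,4):P a2@(3,2):R a3@(1,0):R a4@(2,2):R
t=7: a0@(1,0):P a1@(1,0):P a2@(2,2):R a3@(1,1):R a4@(2,1):R
t=8: a0@(1,1):P a1@(1,1):P a2@(2,3):R a3@(1,2):R a4@(3,1):R

3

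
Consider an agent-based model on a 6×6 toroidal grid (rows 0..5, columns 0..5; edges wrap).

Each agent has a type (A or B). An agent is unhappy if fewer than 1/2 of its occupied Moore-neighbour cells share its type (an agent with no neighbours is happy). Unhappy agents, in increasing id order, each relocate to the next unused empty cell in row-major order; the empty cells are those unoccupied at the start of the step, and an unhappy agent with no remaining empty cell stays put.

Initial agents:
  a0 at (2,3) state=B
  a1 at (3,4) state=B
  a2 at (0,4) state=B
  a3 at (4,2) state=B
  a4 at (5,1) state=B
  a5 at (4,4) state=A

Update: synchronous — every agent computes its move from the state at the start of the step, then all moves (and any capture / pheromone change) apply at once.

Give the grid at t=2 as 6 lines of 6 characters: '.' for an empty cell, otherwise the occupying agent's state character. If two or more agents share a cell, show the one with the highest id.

.A..B.
......
...B..
....B.
..B...
.B....

t=1: a0@(2,3):B a1@(3,4):B a2@(0,4):B a3@(4,2):B a4@(5,1):B a5@(0,0):A
t=2: a0@(2,3):B a1@(3,4):B a2@(0,4):B a3@(4,2):B a4@(5,1):B a5@(0,1):A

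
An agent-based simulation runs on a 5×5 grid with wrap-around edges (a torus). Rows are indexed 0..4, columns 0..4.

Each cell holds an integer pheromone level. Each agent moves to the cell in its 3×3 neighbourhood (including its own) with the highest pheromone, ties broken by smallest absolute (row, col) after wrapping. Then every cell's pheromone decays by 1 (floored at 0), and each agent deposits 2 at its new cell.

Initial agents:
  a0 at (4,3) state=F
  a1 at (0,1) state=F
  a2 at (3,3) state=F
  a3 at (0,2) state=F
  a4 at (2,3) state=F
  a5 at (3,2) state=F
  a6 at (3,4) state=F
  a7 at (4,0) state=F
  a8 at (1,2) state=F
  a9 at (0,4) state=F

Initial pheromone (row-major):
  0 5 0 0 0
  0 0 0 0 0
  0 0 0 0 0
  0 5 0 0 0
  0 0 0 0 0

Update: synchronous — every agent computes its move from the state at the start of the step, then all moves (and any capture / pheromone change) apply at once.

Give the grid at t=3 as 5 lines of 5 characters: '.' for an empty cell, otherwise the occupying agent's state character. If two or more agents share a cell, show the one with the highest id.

.F...
.....
.....
.F...
.....

t=1: a0@(0,2) a1@(0,1) a2@(2,2) a3@(0,1) a4@(1,2) a5@(3,1) a6@(2,0) a7@(0,1) a8@(0,1) a9@(0,0) | pheromone: 2 12 2 0 0 / 0 0 2 0 0 / 2 0 2 0 0 / 0 6 0 0 0 / 0 0 0 0 0
t=2: a0@(0,1) a1@(0,1) a2@(3,1) a3@(0,1) a4@(0,1) a5@(3,1) a6@(3,1) a7@(0,1) a8@(0,1) a9@(0,1) | pheromone: 1 25 1 0 0 / 0 0 1 0 0 / 1 0 1 0 0 / 0 11 0 0 0 / 0 0 0 0 0
t=3: a0@(0,1) a1@(0,1) a2@(3,1) a3@(0,1) a4@(0,1) a5@(3,1) a6@(3,1) a7@(0,1) a8@(0,1) a9@(0,1) | pheromone: 0 38 0 0 0 / 0 0 0 0 0 / 0 0 0 0 0 / 0 16 0 0 0 / 0 0 0 0 0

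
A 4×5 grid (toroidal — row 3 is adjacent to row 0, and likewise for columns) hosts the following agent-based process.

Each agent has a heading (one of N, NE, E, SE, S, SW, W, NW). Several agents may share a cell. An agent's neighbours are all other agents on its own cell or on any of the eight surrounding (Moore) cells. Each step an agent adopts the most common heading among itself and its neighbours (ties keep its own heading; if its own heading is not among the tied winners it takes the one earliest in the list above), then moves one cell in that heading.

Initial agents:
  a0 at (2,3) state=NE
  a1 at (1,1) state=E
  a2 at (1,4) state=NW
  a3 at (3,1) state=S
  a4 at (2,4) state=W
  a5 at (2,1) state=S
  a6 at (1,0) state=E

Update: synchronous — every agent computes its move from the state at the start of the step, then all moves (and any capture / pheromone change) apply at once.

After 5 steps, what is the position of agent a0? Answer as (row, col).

t=1: a0@(1,4):NE a1@(1,2):E a2@(0,3):NW a3@(0,1):S a4@(2,3):W a5@(3,1):S a6@(1,1):E
t=2: a0@(0,0):NE a1@(1,3):E a2@(3,2):NW a3@(1,1):S a4@(2,2):W a5@(0,1):S a6@(1,2):E
t=3: a0@(1,0):S a1@(1,4):E a2@(2,1):NW a3@(2,1):S a4@(2,3):E a5@(1,1):S a6@(1,3):E
t=4: a0@(2,0):S a1@(1,0):E a2@(3,1):S a3@(3,1):S a4@(2,4):E a5@(2,1):S a6@(1,4):E
t=5: a0@(3,0):S a1@(1,1):E a2@(0,1):S a3@(0,1):S a4@(2,0):E a5@(3,1):S a6@(1,0):E

(3, 0)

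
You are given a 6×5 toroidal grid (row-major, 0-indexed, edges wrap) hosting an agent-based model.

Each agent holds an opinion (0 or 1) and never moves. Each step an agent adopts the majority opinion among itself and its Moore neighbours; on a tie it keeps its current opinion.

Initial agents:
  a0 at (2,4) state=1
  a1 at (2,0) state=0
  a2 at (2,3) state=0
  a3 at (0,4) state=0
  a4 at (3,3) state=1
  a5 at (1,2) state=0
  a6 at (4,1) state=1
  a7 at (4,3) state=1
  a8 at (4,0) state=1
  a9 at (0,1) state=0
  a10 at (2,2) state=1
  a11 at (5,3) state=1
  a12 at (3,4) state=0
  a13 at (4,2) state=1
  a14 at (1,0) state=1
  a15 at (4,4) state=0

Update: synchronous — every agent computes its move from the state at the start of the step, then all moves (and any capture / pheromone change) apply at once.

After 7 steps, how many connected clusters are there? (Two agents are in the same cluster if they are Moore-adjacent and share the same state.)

t=1: a0@(2,4):1 a1@(2,0):0 a2@(2,3):0 a3@(0,4):1 a4@(3,3):1 a5@(1,2):0 a6@(4,1):1 a7@(4,3):1 a8@(4,0):1 a9@(0,1):0 a10@(2,2):1 a11@(5,3):1 a12@(3,4):0 a13@(4,2):1 a14@(1,0):0 a15@(4,4):1
t=2: a0@(2,4):0 a1@(2,0):0 a2@(2,3):0 a3@(0,4):1 a4@(3,3):1 a5@(1,2):0 a6@(4,1):1 a7@(4,3):1 a8@(4,0):1 a9@(0,1):0 a10@(2,2):1 a11@(5,3):1 a12@(3,4):1 a13@(4,2):1 a14@(1,0):0 a15@(4,4):1
t=3: (unchanged — steady state)

2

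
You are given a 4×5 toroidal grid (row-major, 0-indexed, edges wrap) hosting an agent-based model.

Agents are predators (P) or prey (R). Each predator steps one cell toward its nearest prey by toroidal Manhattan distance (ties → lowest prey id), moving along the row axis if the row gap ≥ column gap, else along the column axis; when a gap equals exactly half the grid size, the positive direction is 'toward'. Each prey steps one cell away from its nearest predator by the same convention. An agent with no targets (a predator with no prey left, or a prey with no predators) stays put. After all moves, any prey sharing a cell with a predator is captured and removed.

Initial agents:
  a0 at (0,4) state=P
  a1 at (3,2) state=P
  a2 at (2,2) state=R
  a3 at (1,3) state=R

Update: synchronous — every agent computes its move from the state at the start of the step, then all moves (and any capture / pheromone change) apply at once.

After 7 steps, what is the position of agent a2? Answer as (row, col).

t=1: a0@(1,4):P a1@(2,2):P a2@(1,2):R a3@(2,3):R
t=2: a0@(1,3):P a1@(1,2):P a2@(0,2):R a3@(2,4):R
t=3: a0@(0,3):P a1@(0,2):P a2@(3,2):R a3@(3,4):R
t=4: a0@(3,3):P a1@(3,2):P a2@(2,2):R a3@(2,4):R
t=5: a0@(2,3):P a1@(2,2):P a2@(1,2):R a3@(1,4):R
t=6: a0@(1,3):P a1@(1,2):P a2@(0,2):R a3@(0,4):R
t=7: a0@(0,3):P a1@(0,2):P a2@(3,2):R a3@(3,4):R

(3, 2)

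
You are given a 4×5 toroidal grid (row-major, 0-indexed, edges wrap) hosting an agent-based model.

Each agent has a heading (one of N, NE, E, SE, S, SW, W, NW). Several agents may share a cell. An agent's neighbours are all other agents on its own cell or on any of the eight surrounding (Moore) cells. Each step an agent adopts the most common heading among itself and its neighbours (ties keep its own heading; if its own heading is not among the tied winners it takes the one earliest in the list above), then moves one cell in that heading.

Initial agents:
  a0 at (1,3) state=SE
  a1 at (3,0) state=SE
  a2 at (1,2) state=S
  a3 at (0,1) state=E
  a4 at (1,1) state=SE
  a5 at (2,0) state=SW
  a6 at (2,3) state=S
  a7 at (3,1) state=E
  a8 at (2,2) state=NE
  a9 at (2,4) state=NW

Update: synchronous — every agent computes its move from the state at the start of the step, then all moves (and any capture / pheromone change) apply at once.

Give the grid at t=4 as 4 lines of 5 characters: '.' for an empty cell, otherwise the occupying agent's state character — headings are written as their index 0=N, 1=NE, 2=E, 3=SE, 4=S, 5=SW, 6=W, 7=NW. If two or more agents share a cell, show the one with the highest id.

.....
..44.
..44.
.....

t=1: a0@(2,3):S a1@(3,1):E a2@(2,2):S a3@(0,2):E a4@(2,2):SE a5@(3,1):SE a6@(3,3):S a7@(3,2):E a8@(3,3):SE a9@(3,0):SE
t=2: a0@(3,3):S a1@(3,2):E a2@(3,2):S a3@(0,3):E a4@(3,3):SE a5@(0,2):SE a6@(0,3):S a7@(3,3):E a8@(0,3):S a9@(0,1):SE
t=3: a0@(0,3):S a1@(0,2):S a2@(0,2):S a3@(1,3):S a4@(0,3):S a5@(1,2):S a6@(1,3):S a7@(0,3):S a8@(1,3):S a9@(1,2):SE
t=4: a0@(1,3):S a1@(1,2):S a2@(1,2):S a3@(2,3):S a4@(1,3):S a5@(2,2):S a6@(2,3):S a7@(1,3):S a8@(2,3):S a9@(2,2):S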